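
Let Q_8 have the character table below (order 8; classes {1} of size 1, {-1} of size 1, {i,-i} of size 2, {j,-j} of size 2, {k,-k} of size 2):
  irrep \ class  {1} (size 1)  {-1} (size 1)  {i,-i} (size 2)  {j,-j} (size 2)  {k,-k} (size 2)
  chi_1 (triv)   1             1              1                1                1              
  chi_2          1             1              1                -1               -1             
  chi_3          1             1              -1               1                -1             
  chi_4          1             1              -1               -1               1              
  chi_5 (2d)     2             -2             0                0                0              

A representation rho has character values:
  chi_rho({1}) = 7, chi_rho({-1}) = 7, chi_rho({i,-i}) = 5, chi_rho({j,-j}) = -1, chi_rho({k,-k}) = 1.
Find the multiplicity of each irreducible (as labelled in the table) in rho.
Multiplicities: chi_1: 3, chi_2: 3, chi_3: 0, chi_4: 1, chi_5: 0.

Working: Use <chi_rho, chi> = (1/|G|) sum_C |C| * chi_rho(C) * conj(chi(C)) with |G| = 8 for each irreducible chi in the table:
  <chi_rho, chi_1> = (1/8)[1*(7)*conj(1) + 1*(7)*conj(1) + 2*(5)*conj(1) + 2*(-1)*conj(1) + 2*(1)*conj(1)]
      = (1/8)[(7) + (7) + (10) + (-2) + (2)] = 24/8 = 3
  <chi_rho, chi_2> = (1/8)[1*(7)*conj(1) + 1*(7)*conj(1) + 2*(5)*conj(1) + 2*(-1)*conj(-1) + 2*(1)*conj(-1)]
      = (1/8)[(7) + (7) + (10) + (2) + (-2)] = 24/8 = 3
  <chi_rho, chi_3> = (1/8)[1*(7)*conj(1) + 1*(7)*conj(1) + 2*(5)*conj(-1) + 2*(-1)*conj(1) + 2*(1)*conj(-1)]
      = (1/8)[(7) + (7) + (-10) + (-2) + (-2)] = 0/8 = 0
  <chi_rho, chi_4> = (1/8)[1*(7)*conj(1) + 1*(7)*conj(1) + 2*(5)*conj(-1) + 2*(-1)*conj(-1) + 2*(1)*conj(1)]
      = (1/8)[(7) + (7) + (-10) + (2) + (2)] = 8/8 = 1
  <chi_rho, chi_5> = (1/8)[1*(7)*conj(2) + 1*(7)*conj(-2) + 2*(5)*conj(0) + 2*(-1)*conj(0) + 2*(1)*conj(0)]
      = (1/8)[(14) + (-14) + (0) + (0) + (0)] = 0/8 = 0
Dimension check: dim(rho) = sum (mult * dim) = 3*1 + 3*1 + 0*1 + 1*1 + 0*2 = 7 = chi_rho(e) = 7.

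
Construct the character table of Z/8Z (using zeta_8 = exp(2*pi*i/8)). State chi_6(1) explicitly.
Character table of Z/8Z (irreps indexed chi_0,...,chi_7 with chi_k(m) = zeta_8^(k*m), zeta_8 = exp(2*pi*i/8)):
  irrep \ class  {0} (size 1)  {1} (size 1)    {2} (size 1)  {3} (size 1)    {4} (size 1)  {5} (size 1)    {6} (size 1)  {7} (size 1)  
  chi_0          1             1               1             1               1             1               1             1             
  chi_1          1             exp(I*pi/4)     I             exp(3*I*pi/4)   -1            exp(-3*I*pi/4)  -I            exp(-I*pi/4)  
  chi_2          1             I               -1            -I              1             I               -1            -I            
  chi_3          1             exp(3*I*pi/4)   -I            exp(I*pi/4)     -1            exp(-I*pi/4)    I             exp(-3*I*pi/4)
  chi_4          1             -1              1             -1              1             -1              1             -1            
  chi_5          1             exp(-3*I*pi/4)  I             exp(-I*pi/4)    -1            exp(I*pi/4)     -I            exp(3*I*pi/4) 
  chi_6          1             -I              -1            I               1             -I              -1            I             
  chi_7          1             exp(-I*pi/4)    -I            exp(-3*I*pi/4)  -1            exp(3*I*pi/4)   I             exp(I*pi/4)   

Spot check: chi_6(1) = zeta_8^(6*1) = zeta_8^6 = -I.

Argument: Z/8Z is abelian, so all 8 irreducible complex representations are 1-dimensional. They are given by chi_k(m) = zeta_8^(k*m) for k = 0,...,7. Row orthogonality: sum_m chi_k(m) conj(chi_l(m)) = 8 * [k = l].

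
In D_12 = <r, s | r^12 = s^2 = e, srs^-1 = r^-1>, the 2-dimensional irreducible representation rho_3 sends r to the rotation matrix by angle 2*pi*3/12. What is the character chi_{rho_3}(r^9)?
chi_{rho_3}(r^9) = 2*cos(2*pi*3*9/12) = 0

Justification: rho_3(r^9) is rotation by angle 2*pi*3*9/12, whose trace is 2*cos(2*pi*3*9/12) = 0.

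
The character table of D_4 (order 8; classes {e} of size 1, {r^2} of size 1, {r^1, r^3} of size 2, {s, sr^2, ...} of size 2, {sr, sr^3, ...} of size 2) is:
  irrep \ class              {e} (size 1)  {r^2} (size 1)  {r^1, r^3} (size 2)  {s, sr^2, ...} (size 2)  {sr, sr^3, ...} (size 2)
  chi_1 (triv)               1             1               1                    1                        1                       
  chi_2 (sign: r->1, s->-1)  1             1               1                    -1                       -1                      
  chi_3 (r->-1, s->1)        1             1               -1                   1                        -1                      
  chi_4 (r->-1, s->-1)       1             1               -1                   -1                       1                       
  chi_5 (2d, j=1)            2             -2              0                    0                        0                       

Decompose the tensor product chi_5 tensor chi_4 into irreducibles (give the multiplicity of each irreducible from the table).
chi_5 tensor chi_4 = chi_5 (all other irreducibles have multiplicity 0).

Argument: The character of a tensor product is the pointwise product (chi_5 * chi_4)(C) = chi_5(C) * chi_4(C):
  {e}: (2)*(1), {r^2}: (-2)*(1), {r^1, r^3}: (0)*(-1), {s, sr^2, ...}: (0)*(-1), {sr, sr^3, ...}: (0)*(1)
so (chi_5 * chi_4) takes values
  {e} -> 2, {r^2} -> -2, {r^1, r^3} -> 0, {s, sr^2, ...} -> 0, {sr, sr^3, ...} -> 0.
Now take the inner product of this character with each irreducible chi from the table, <chi_5*chi_4, chi> = (1/8) sum_C |C| (chi_5*chi_4)(C) conj(chi(C)):
  <chi_5*chi_4, chi_1> = (1/8)[1*(2)*conj(1) + 1*(-2)*conj(1) + 2*(0)*conj(1) + 2*(0)*conj(1) + 2*(0)*conj(1)]
      = (1/8)[(2) + (-2) + (0) + (0) + (0)] = 0/8 = 0
  <chi_5*chi_4, chi_2> = (1/8)[1*(2)*conj(1) + 1*(-2)*conj(1) + 2*(0)*conj(1) + 2*(0)*conj(-1) + 2*(0)*conj(-1)]
      = (1/8)[(2) + (-2) + (0) + (0) + (0)] = 0/8 = 0
  <chi_5*chi_4, chi_3> = (1/8)[1*(2)*conj(1) + 1*(-2)*conj(1) + 2*(0)*conj(-1) + 2*(0)*conj(1) + 2*(0)*conj(-1)]
      = (1/8)[(2) + (-2) + (0) + (0) + (0)] = 0/8 = 0
  <chi_5*chi_4, chi_4> = (1/8)[1*(2)*conj(1) + 1*(-2)*conj(1) + 2*(0)*conj(-1) + 2*(0)*conj(-1) + 2*(0)*conj(1)]
      = (1/8)[(2) + (-2) + (0) + (0) + (0)] = 0/8 = 0
  <chi_5*chi_4, chi_5> = (1/8)[1*(2)*conj(2) + 1*(-2)*conj(-2) + 2*(0)*conj(0) + 2*(0)*conj(0) + 2*(0)*conj(0)]
      = (1/8)[(4) + (4) + (0) + (0) + (0)] = 8/8 = 1
Hence the multiplicities are chi_5: 1. Dimension check: dim(chi_5)*dim(chi_4) = 2*1 = 2 and sum (mult * dim) = 1*2 = 2.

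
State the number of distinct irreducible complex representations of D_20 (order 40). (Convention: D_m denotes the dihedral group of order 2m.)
13

Proof sketch: The number of irreducible complex representations of a finite group equals its number of conjugacy classes. D_20 has 13 conjugacy classes (n/2 + 3 for n even), so D_20 (order 40) has exactly 13 irreducible complex representations.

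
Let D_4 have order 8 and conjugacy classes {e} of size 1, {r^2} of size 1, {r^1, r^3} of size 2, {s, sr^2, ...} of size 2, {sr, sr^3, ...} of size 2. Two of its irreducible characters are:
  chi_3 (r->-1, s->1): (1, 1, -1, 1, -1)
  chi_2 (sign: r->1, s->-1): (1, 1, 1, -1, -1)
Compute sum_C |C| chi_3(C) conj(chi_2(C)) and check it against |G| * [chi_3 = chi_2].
Sum = 0; so <chi_3, chi_2> = 0 (distinct irreducibles are orthogonal).

Proof sketch: Compute term by term over conjugacy classes (|C| * chi_3(C) * conj(chi_2(C))):
  1*(1)*conj(1) + 1*(1)*conj(1) + 2*(-1)*conj(1) + 2*(1)*conj(-1) + 2*(-1)*conj(-1)
  = (1) + (1) + (-2) + (-2) + (2)
  = 0.
Dividing by |G| = 8 gives 0/8 = 0, matching the row-orthogonality relation <chi_3, chi_2> = [chi_3 = chi_2].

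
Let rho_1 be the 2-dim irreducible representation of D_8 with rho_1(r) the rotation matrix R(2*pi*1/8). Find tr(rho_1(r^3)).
chi_{rho_1}(r^3) = 2*cos(2*pi*1*3/8) = -sqrt(2)

Proof sketch: rho_1(r^3) is rotation by angle 2*pi*1*3/8, whose trace is 2*cos(2*pi*1*3/8) = -sqrt(2).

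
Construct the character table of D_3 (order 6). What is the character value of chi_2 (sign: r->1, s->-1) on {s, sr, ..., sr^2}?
Conjugacy classes: {e} of size 1, {r^1, r^2} of size 2, {s, sr, ..., sr^2} of size 3.
Character table:
  irrep \ class              {e} (size 1)  {r^1, r^2} (size 2)  {s, sr, ..., sr^2} (size 3)
  chi_1 (triv)               1             1                    1                          
  chi_2 (sign: r->1, s->-1)  1             1                    -1                         
  chi_3 (2d, j=1)            2             -1                   0                          

Spot check: chi_2 (sign: r->1, s->-1) on {s, sr, ..., sr^2} = -1.

Proof sketch: D_3 has order 2*3 = 6 with 3 conjugacy classes, hence 3 irreducibles. Sum of squared dims 1 + 1 + 4 = 6 = |G|. Linear characters come from the abelianisation; the 2-dimensional irreps have character r^k -> 2*cos(2*pi*j*k/3), reflections -> 0.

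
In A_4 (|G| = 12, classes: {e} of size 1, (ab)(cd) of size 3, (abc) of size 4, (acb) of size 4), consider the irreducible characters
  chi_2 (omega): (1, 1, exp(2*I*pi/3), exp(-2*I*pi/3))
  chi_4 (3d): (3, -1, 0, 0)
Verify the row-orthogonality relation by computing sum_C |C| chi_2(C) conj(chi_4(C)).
Sum = 0; so <chi_2, chi_4> = 0 (distinct irreducibles are orthogonal).

Justification: Compute term by term over conjugacy classes (|C| * chi_2(C) * conj(chi_4(C))):
  1*(1)*conj(3) + 3*(1)*conj(-1) + 4*(exp(2*I*pi/3))*conj(0) + 4*(exp(-2*I*pi/3))*conj(0)
  = (3) + (-3) + (0) + (0)
  = 0.
(Exp terms are combined using exp(i*s)*conj(exp(i*t)) = exp(i*(s-t)), and sums of them are collapsed using the identity that for every m > 1 the m distinct m-th roots of unity sum to 0, e.g. 1 + exp(2*I*pi/3) + exp(-2*I*pi/3) = 0.)
Dividing by |G| = 12 gives 0/12 = 0, matching the row-orthogonality relation <chi_2, chi_4> = [chi_2 = chi_4].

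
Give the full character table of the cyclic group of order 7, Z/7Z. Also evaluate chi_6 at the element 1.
Character table of Z/7Z (irreps indexed chi_0,...,chi_6 with chi_k(m) = zeta_7^(k*m), zeta_7 = exp(2*pi*i/7)):
  irrep \ class  {0} (size 1)  {1} (size 1)    {2} (size 1)    {3} (size 1)    {4} (size 1)    {5} (size 1)    {6} (size 1)  
  chi_0          1             1               1               1               1               1               1             
  chi_1          1             exp(2*I*pi/7)   exp(4*I*pi/7)   exp(6*I*pi/7)   exp(-6*I*pi/7)  exp(-4*I*pi/7)  exp(-2*I*pi/7)
  chi_2          1             exp(4*I*pi/7)   exp(-6*I*pi/7)  exp(-2*I*pi/7)  exp(2*I*pi/7)   exp(6*I*pi/7)   exp(-4*I*pi/7)
  chi_3          1             exp(6*I*pi/7)   exp(-2*I*pi/7)  exp(4*I*pi/7)   exp(-4*I*pi/7)  exp(2*I*pi/7)   exp(-6*I*pi/7)
  chi_4          1             exp(-6*I*pi/7)  exp(2*I*pi/7)   exp(-4*I*pi/7)  exp(4*I*pi/7)   exp(-2*I*pi/7)  exp(6*I*pi/7) 
  chi_5          1             exp(-4*I*pi/7)  exp(6*I*pi/7)   exp(2*I*pi/7)   exp(-2*I*pi/7)  exp(-6*I*pi/7)  exp(4*I*pi/7) 
  chi_6          1             exp(-2*I*pi/7)  exp(-4*I*pi/7)  exp(-6*I*pi/7)  exp(6*I*pi/7)   exp(4*I*pi/7)   exp(2*I*pi/7) 

Spot check: chi_6(1) = zeta_7^(6*1) = zeta_7^6 = exp(-2*I*pi/7).

Reasoning: Z/7Z is abelian, so all 7 irreducible complex representations are 1-dimensional. They are given by chi_k(m) = zeta_7^(k*m) for k = 0,...,6. Row orthogonality: sum_m chi_k(m) conj(chi_l(m)) = 7 * [k = l].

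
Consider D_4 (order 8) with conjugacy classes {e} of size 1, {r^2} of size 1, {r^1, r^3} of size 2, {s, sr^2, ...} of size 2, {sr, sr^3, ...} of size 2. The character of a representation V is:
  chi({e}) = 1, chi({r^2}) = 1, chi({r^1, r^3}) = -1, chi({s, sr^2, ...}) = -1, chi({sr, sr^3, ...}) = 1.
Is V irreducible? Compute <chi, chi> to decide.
Irreducible: <chi, chi> = 1.

Derivation: <chi, chi> = (1/|G|) sum_C |C| * |chi(C)|^2 = (1/8)[1*|1|^2 + 1*|1|^2 + 2*|-1|^2 + 2*|-1|^2 + 2*|1|^2]
  = (1/8)[(1) + (1) + (2) + (2) + (2)] = 8/8 = 1.
A character is irreducible iff <chi, chi> = 1, so this representation is irreducible.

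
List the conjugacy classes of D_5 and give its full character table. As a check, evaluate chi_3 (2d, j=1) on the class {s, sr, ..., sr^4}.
Conjugacy classes: {e} of size 1, {r^1, r^4} of size 2, {r^2, r^3} of size 2, {s, sr, ..., sr^4} of size 5.
Character table:
  irrep \ class              {e} (size 1)  {r^1, r^4} (size 2)  {r^2, r^3} (size 2)  {s, sr, ..., sr^4} (size 5)
  chi_1 (triv)               1             1                    1                    1                          
  chi_2 (sign: r->1, s->-1)  1             1                    1                    -1                         
  chi_3 (2d, j=1)            2             -1/2 + sqrt(5)/2     -sqrt(5)/2 - 1/2     0                          
  chi_4 (2d, j=2)            2             -sqrt(5)/2 - 1/2     -1/2 + sqrt(5)/2     0                          

Spot check: chi_3 (2d, j=1) on {s, sr, ..., sr^4} = 0.

Solution. D_5 has order 2*5 = 10 with 4 conjugacy classes, hence 4 irreducibles. Sum of squared dims 1 + 1 + 4 + 4 = 10 = |G|. Linear characters come from the abelianisation; the 2-dimensional irreps have character r^k -> 2*cos(2*pi*j*k/5), reflections -> 0.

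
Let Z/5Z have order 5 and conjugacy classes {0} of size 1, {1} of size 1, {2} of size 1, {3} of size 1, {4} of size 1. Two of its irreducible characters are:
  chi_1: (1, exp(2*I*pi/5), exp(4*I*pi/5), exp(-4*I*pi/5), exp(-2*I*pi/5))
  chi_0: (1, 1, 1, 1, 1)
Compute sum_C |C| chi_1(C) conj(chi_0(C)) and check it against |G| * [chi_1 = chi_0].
Sum = 0; so <chi_1, chi_0> = 0 (distinct irreducibles are orthogonal).

Argument: Compute term by term over conjugacy classes (|C| * chi_1(C) * conj(chi_0(C))):
  1*(1)*conj(1) + 1*(exp(2*I*pi/5))*conj(1) + 1*(exp(4*I*pi/5))*conj(1) + 1*(exp(-4*I*pi/5))*conj(1) + 1*(exp(-2*I*pi/5))*conj(1)
  = (1) + (exp(2*I*pi/5)) + (exp(4*I*pi/5)) + (exp(-4*I*pi/5)) + (exp(-2*I*pi/5))
  = 0.
(Exp terms are combined using exp(i*s)*conj(exp(i*t)) = exp(i*(s-t)), and sums of them are collapsed using the identity that for every m > 1 the m distinct m-th roots of unity sum to 0, e.g. 1 + exp(2*I*pi/3) + exp(-2*I*pi/3) = 0.)
Dividing by |G| = 5 gives 0/5 = 0, matching the row-orthogonality relation <chi_1, chi_0> = [chi_1 = chi_0].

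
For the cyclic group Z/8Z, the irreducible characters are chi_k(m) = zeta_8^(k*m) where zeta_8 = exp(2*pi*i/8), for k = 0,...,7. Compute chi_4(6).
chi_4(6) = zeta_8^24 = 1

Working: chi_4(6) = zeta_8^(4*6) = zeta_8^24. Since zeta_8^8 = 1, this equals zeta_8^0 = exp(2*pi*i*0/8) = 1.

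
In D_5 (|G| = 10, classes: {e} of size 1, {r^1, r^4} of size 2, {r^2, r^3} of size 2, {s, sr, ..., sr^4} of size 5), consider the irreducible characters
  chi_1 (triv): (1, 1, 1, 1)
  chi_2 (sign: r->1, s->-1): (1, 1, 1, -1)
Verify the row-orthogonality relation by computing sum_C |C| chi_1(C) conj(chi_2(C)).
Sum = 0; so <chi_1, chi_2> = 0 (distinct irreducibles are orthogonal).

Compute term by term over conjugacy classes (|C| * chi_1(C) * conj(chi_2(C))):
  1*(1)*conj(1) + 2*(1)*conj(1) + 2*(1)*conj(1) + 5*(1)*conj(-1)
  = (1) + (2) + (2) + (-5)
  = 0.
Dividing by |G| = 10 gives 0/10 = 0, matching the row-orthogonality relation <chi_1, chi_2> = [chi_1 = chi_2].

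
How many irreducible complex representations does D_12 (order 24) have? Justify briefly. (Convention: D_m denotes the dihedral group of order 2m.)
9

Working: The number of irreducible complex representations of a finite group equals its number of conjugacy classes. D_12 has 9 conjugacy classes (n/2 + 3 for n even), so D_12 (order 24) has exactly 9 irreducible complex representations.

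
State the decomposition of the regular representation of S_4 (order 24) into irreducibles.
Each irreducible V_i of dimension d_i appears with multiplicity d_i, i.e. rho_reg = (direct sum over all irreducibles V_i) d_i V_i. The irreducible dimensions for S_4 are 1, 1, 2, 3, 3: 2 irreducibles of dimension 1, each with multiplicity 1; 1 irreducible of dimension 2, with multiplicity 2; 2 irreducibles of dimension 3, each with multiplicity 3. Total dimension 2*1*1 + 1*2*2 + 2*3*3 = 24 = |G|.

Derivation: General theorem: in the regular representation of a finite group G, each irreducible appears with multiplicity equal to its dimension. Check: dim(rho_reg) = sum d_i^2 = 1 + 1 + 4 + 9 + 9 = 24 = |G|.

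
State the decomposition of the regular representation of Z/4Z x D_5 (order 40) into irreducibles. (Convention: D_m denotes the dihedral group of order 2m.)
Each irreducible V_i of dimension d_i appears with multiplicity d_i, i.e. rho_reg = (direct sum over all irreducibles V_i) d_i V_i. The irreducible dimensions for Z/4Z x D_5 are 1, 1, 1, 1, 1, 1, 1, 1, 2, 2, 2, 2, 2, 2, 2, 2: 8 irreducibles of dimension 1, each with multiplicity 1; 8 irreducibles of dimension 2, each with multiplicity 2. Total dimension 8*1*1 + 8*2*2 = 40 = |G|.

Reasoning: General theorem: in the regular representation of a finite group G, each irreducible appears with multiplicity equal to its dimension. Check: dim(rho_reg) = sum d_i^2 = 1 + 1 + 1 + 1 + 1 + 1 + 1 + 1 + 4 + 4 + 4 + 4 + 4 + 4 + 4 + 4 = 40 = |G|.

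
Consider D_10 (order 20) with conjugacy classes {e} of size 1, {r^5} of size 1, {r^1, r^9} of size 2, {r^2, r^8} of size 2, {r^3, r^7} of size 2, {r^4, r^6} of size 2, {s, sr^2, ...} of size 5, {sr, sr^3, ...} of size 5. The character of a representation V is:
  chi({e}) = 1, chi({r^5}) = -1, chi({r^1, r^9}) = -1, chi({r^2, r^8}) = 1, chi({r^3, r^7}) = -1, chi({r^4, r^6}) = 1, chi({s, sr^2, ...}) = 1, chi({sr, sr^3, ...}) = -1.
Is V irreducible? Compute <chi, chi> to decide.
Irreducible: <chi, chi> = 1.

Why: <chi, chi> = (1/|G|) sum_C |C| * |chi(C)|^2 = (1/20)[1*|1|^2 + 1*|-1|^2 + 2*|-1|^2 + 2*|1|^2 + 2*|-1|^2 + 2*|1|^2 + 5*|1|^2 + 5*|-1|^2]
  = (1/20)[(1) + (1) + (2) + (2) + (2) + (2) + (5) + (5)] = 20/20 = 1.
A character is irreducible iff <chi, chi> = 1, so this representation is irreducible.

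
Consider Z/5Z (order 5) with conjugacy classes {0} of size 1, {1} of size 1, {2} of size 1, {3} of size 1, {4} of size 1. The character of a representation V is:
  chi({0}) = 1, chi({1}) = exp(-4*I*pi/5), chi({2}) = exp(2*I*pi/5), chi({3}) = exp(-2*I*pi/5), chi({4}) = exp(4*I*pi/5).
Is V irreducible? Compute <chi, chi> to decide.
Irreducible: <chi, chi> = 1.

Solution. <chi, chi> = (1/|G|) sum_C |C| * |chi(C)|^2 = (1/5)[1*|1|^2 + 1*|exp(-4*I*pi/5)|^2 + 1*|exp(2*I*pi/5)|^2 + 1*|exp(-2*I*pi/5)|^2 + 1*|exp(4*I*pi/5)|^2]
  = (1/5)[(1) + (1) + (1) + (1) + (1)] = 5/5 = 1.
(Exp terms are combined using exp(i*s)*conj(exp(i*t)) = exp(i*(s-t)), and sums of them are collapsed using the identity that for every m > 1 the m distinct m-th roots of unity sum to 0, e.g. 1 + exp(2*I*pi/3) + exp(-2*I*pi/3) = 0.)
A character is irreducible iff <chi, chi> = 1, so this representation is irreducible.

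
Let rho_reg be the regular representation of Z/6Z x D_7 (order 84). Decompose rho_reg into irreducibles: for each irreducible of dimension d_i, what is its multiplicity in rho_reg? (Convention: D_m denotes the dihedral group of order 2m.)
Each irreducible V_i of dimension d_i appears with multiplicity d_i, i.e. rho_reg = (direct sum over all irreducibles V_i) d_i V_i. The irreducible dimensions for Z/6Z x D_7 are 1, 1, 1, 1, 1, 1, 1, 1, 1, 1, 1, 1, 2, 2, 2, 2, 2, 2, 2, 2, 2, 2, 2, 2, 2, 2, 2, 2, 2, 2: 12 irreducibles of dimension 1, each with multiplicity 1; 18 irreducibles of dimension 2, each with multiplicity 2. Total dimension 12*1*1 + 18*2*2 = 84 = |G|.

Details: General theorem: in the regular representation of a finite group G, each irreducible appears with multiplicity equal to its dimension. Check: dim(rho_reg) = sum d_i^2 = 1 + 1 + 1 + 1 + 1 + 1 + 1 + 1 + 1 + 1 + 1 + 1 + 4 + 4 + 4 + 4 + 4 + 4 + 4 + 4 + 4 + 4 + 4 + 4 + 4 + 4 + 4 + 4 + 4 + 4 = 84 = |G|.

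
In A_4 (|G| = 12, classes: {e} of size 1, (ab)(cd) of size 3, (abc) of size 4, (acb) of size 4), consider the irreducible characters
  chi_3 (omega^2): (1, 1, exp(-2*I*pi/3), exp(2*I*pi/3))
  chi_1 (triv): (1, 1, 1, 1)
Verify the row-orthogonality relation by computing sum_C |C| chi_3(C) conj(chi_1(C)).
Sum = 0; so <chi_3, chi_1> = 0 (distinct irreducibles are orthogonal).

Argument: Compute term by term over conjugacy classes (|C| * chi_3(C) * conj(chi_1(C))):
  1*(1)*conj(1) + 3*(1)*conj(1) + 4*(exp(-2*I*pi/3))*conj(1) + 4*(exp(2*I*pi/3))*conj(1)
  = (1) + (3) + (4*exp(-2*I*pi/3)) + (4*exp(2*I*pi/3))
  = 0.
(Exp terms are combined using exp(i*s)*conj(exp(i*t)) = exp(i*(s-t)), and sums of them are collapsed using the identity that for every m > 1 the m distinct m-th roots of unity sum to 0, e.g. 1 + exp(2*I*pi/3) + exp(-2*I*pi/3) = 0.)
Dividing by |G| = 12 gives 0/12 = 0, matching the row-orthogonality relation <chi_3, chi_1> = [chi_3 = chi_1].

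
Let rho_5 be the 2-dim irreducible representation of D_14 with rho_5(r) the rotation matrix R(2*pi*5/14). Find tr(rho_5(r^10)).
chi_{rho_5}(r^10) = 2*cos(2*pi*5*10/14) = -2*cos(pi/7)

Justification: rho_5(r^10) is rotation by angle 2*pi*5*10/14, whose trace is 2*cos(2*pi*5*10/14) = -2*cos(pi/7).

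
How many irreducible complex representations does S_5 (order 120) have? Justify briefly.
7

Why: The number of irreducible complex representations of a finite group equals its number of conjugacy classes. Conjugacy classes in S_5 correspond to cycle types, i.e. partitions of 5; there are p(5) = 7 of them, so S_5 (order 120) has exactly 7 irreducible complex representations.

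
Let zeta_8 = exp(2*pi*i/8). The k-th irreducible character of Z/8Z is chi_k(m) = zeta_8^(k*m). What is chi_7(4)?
chi_7(4) = zeta_8^28 = -1

Explanation: chi_7(4) = zeta_8^(7*4) = zeta_8^28. Since zeta_8^8 = 1, this equals zeta_8^4 = exp(2*pi*i*4/8) = -1.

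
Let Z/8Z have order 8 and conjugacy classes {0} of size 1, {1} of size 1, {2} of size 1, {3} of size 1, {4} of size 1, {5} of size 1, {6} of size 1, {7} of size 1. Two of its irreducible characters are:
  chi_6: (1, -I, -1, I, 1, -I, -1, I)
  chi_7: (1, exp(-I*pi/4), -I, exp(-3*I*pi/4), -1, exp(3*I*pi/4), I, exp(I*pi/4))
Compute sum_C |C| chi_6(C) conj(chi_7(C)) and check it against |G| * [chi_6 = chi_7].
Sum = 0; so <chi_6, chi_7> = 0 (distinct irreducibles are orthogonal).

Solution. Compute term by term over conjugacy classes (|C| * chi_6(C) * conj(chi_7(C))):
  1*(1)*conj(1) + 1*(-I)*conj(exp(-I*pi/4)) + 1*(-1)*conj(-I) + 1*(I)*conj(exp(-3*I*pi/4)) + 1*(1)*conj(-1) + 1*(-I)*conj(exp(3*I*pi/4)) + 1*(-1)*conj(I) + 1*(I)*conj(exp(I*pi/4))
  = (1) + (-exp(3*I*pi/4)) + (-I) + (exp(-3*I*pi/4)) + (-1) + (-exp(-I*pi/4)) + (I) + (exp(I*pi/4))
  = 0.
(Exp terms are combined using exp(i*s)*conj(exp(i*t)) = exp(i*(s-t)), and sums of them are collapsed using the identity that for every m > 1 the m distinct m-th roots of unity sum to 0, e.g. 1 + exp(2*I*pi/3) + exp(-2*I*pi/3) = 0.)
Dividing by |G| = 8 gives 0/8 = 0, matching the row-orthogonality relation <chi_6, chi_7> = [chi_6 = chi_7].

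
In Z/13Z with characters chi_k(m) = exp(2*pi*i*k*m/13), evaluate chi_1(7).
chi_1(7) = zeta_13^7 = exp(-12*I*pi/13)

Working: chi_1(7) = zeta_13^(1*7) = zeta_13^7. Since zeta_13^13 = 1, this equals zeta_13^7 = exp(2*pi*i*7/13) = exp(-12*I*pi/13).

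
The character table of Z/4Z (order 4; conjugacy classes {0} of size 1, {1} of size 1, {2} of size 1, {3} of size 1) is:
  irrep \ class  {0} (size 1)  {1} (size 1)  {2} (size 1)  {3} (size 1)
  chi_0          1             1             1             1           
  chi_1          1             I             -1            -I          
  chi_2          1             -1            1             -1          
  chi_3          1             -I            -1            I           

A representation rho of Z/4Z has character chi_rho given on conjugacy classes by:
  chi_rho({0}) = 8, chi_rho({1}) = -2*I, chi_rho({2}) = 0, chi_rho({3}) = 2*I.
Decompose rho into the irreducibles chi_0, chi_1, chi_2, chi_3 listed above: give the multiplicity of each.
Multiplicities: chi_0: 2, chi_1: 1, chi_2: 2, chi_3: 3.

Use <chi_rho, chi> = (1/|G|) sum_C |C| * chi_rho(C) * conj(chi(C)) with |G| = 4 for each irreducible chi in the table:
  <chi_rho, chi_0> = (1/4)[1*(8)*conj(1) + 1*(-2*I)*conj(1) + 1*(0)*conj(1) + 1*(2*I)*conj(1)]
      = (1/4)[(8) + (-2*I) + (0) + (2*I)] = 8/4 = 2
  <chi_rho, chi_1> = (1/4)[1*(8)*conj(1) + 1*(-2*I)*conj(I) + 1*(0)*conj(-1) + 1*(2*I)*conj(-I)]
      = (1/4)[(8) + (-2) + (0) + (-2)] = 4/4 = 1
  <chi_rho, chi_2> = (1/4)[1*(8)*conj(1) + 1*(-2*I)*conj(-1) + 1*(0)*conj(1) + 1*(2*I)*conj(-1)]
      = (1/4)[(8) + (2*I) + (0) + (-2*I)] = 8/4 = 2
  <chi_rho, chi_3> = (1/4)[1*(8)*conj(1) + 1*(-2*I)*conj(-I) + 1*(0)*conj(-1) + 1*(2*I)*conj(I)]
      = (1/4)[(8) + (2) + (0) + (2)] = 12/4 = 3
(Exp terms are combined using exp(i*s)*conj(exp(i*t)) = exp(i*(s-t)), and sums of them are collapsed using the identity that for every m > 1 the m distinct m-th roots of unity sum to 0, e.g. 1 + exp(2*I*pi/3) + exp(-2*I*pi/3) = 0.)
Dimension check: dim(rho) = sum (mult * dim) = 2*1 + 1*1 + 2*1 + 3*1 = 8 = chi_rho(e) = 8.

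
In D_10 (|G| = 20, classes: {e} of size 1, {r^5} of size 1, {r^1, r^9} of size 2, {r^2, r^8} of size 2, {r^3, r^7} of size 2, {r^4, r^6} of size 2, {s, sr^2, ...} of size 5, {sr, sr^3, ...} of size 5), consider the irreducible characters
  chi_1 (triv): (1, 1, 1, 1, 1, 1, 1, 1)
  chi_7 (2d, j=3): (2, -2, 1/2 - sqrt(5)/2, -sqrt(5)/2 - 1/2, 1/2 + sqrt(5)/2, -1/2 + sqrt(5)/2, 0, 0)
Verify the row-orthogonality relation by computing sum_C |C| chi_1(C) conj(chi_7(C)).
Sum = 0; so <chi_1, chi_7> = 0 (distinct irreducibles are orthogonal).

Proof sketch: Compute term by term over conjugacy classes (|C| * chi_1(C) * conj(chi_7(C))):
  1*(1)*conj(2) + 1*(1)*conj(-2) + 2*(1)*conj(1/2 - sqrt(5)/2) + 2*(1)*conj(-sqrt(5)/2 - 1/2) + 2*(1)*conj(1/2 + sqrt(5)/2) + 2*(1)*conj(-1/2 + sqrt(5)/2) + 5*(1)*conj(0) + 5*(1)*conj(0)
  = (2) + (-2) + (1 - sqrt(5)) + (-sqrt(5) - 1) + (1 + sqrt(5)) + (-1 + sqrt(5)) + (0) + (0)
  = 0.
Dividing by |G| = 20 gives 0/20 = 0, matching the row-orthogonality relation <chi_1, chi_7> = [chi_1 = chi_7].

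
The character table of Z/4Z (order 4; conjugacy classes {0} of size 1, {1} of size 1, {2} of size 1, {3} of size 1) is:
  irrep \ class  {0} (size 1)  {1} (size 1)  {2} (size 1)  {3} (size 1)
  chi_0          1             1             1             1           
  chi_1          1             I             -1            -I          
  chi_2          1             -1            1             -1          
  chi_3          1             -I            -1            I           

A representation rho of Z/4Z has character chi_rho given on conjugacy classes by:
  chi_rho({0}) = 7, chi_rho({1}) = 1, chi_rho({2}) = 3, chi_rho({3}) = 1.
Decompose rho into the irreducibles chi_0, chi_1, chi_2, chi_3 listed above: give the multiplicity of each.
Multiplicities: chi_0: 3, chi_1: 1, chi_2: 2, chi_3: 1.

Solution. Use <chi_rho, chi> = (1/|G|) sum_C |C| * chi_rho(C) * conj(chi(C)) with |G| = 4 for each irreducible chi in the table:
  <chi_rho, chi_0> = (1/4)[1*(7)*conj(1) + 1*(1)*conj(1) + 1*(3)*conj(1) + 1*(1)*conj(1)]
      = (1/4)[(7) + (1) + (3) + (1)] = 12/4 = 3
  <chi_rho, chi_1> = (1/4)[1*(7)*conj(1) + 1*(1)*conj(I) + 1*(3)*conj(-1) + 1*(1)*conj(-I)]
      = (1/4)[(7) + (-I) + (-3) + (I)] = 4/4 = 1
  <chi_rho, chi_2> = (1/4)[1*(7)*conj(1) + 1*(1)*conj(-1) + 1*(3)*conj(1) + 1*(1)*conj(-1)]
      = (1/4)[(7) + (-1) + (3) + (-1)] = 8/4 = 2
  <chi_rho, chi_3> = (1/4)[1*(7)*conj(1) + 1*(1)*conj(-I) + 1*(3)*conj(-1) + 1*(1)*conj(I)]
      = (1/4)[(7) + (I) + (-3) + (-I)] = 4/4 = 1
(Exp terms are combined using exp(i*s)*conj(exp(i*t)) = exp(i*(s-t)), and sums of them are collapsed using the identity that for every m > 1 the m distinct m-th roots of unity sum to 0, e.g. 1 + exp(2*I*pi/3) + exp(-2*I*pi/3) = 0.)
Dimension check: dim(rho) = sum (mult * dim) = 3*1 + 1*1 + 2*1 + 1*1 = 7 = chi_rho(e) = 7.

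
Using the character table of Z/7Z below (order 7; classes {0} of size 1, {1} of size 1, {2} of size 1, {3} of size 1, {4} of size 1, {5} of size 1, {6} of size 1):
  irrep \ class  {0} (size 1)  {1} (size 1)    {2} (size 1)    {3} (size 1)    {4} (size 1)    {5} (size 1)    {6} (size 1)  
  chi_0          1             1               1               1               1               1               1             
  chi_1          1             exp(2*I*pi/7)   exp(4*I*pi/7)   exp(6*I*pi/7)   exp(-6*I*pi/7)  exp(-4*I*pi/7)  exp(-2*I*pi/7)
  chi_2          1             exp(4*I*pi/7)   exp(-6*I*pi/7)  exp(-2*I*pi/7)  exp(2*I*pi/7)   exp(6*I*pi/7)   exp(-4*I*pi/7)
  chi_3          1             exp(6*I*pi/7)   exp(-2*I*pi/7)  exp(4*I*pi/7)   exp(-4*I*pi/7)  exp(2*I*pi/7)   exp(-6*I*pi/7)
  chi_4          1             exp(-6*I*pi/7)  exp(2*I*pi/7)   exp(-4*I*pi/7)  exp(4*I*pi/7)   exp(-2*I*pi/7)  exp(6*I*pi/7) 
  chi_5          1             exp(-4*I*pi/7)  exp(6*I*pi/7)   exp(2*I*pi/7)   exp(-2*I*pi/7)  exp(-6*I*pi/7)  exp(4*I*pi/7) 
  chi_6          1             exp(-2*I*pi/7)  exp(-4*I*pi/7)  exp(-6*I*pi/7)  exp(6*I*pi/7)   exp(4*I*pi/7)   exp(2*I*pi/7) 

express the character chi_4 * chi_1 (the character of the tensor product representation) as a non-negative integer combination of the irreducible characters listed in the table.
chi_4 tensor chi_1 = chi_5 (all other irreducibles have multiplicity 0).

Working: The character of a tensor product is the pointwise product (chi_4 * chi_1)(C) = chi_4(C) * chi_1(C):
  {0}: (1)*(1), {1}: (exp(-6*I*pi/7))*(exp(2*I*pi/7)), {2}: (exp(2*I*pi/7))*(exp(4*I*pi/7)), {3}: (exp(-4*I*pi/7))*(exp(6*I*pi/7)), {4}: (exp(4*I*pi/7))*(exp(-6*I*pi/7)), {5}: (exp(-2*I*pi/7))*(exp(-4*I*pi/7)), {6}: (exp(6*I*pi/7))*(exp(-2*I*pi/7))
so (chi_4 * chi_1) takes values
  {0} -> 1, {1} -> exp(-4*I*pi/7), {2} -> exp(6*I*pi/7), {3} -> exp(2*I*pi/7), {4} -> exp(-2*I*pi/7), {5} -> exp(-6*I*pi/7), {6} -> exp(4*I*pi/7).
Now take the inner product of this character with each irreducible chi from the table, <chi_4*chi_1, chi> = (1/7) sum_C |C| (chi_4*chi_1)(C) conj(chi(C)):
  <chi_4*chi_1, chi_0> = (1/7)[1*(1)*conj(1) + 1*(exp(-4*I*pi/7))*conj(1) + 1*(exp(6*I*pi/7))*conj(1) + 1*(exp(2*I*pi/7))*conj(1) + 1*(exp(-2*I*pi/7))*conj(1) + 1*(exp(-6*I*pi/7))*conj(1) + 1*(exp(4*I*pi/7))*conj(1)]
      = (1/7)[(1) + (exp(-4*I*pi/7)) + (exp(6*I*pi/7)) + (exp(2*I*pi/7)) + (exp(-2*I*pi/7)) + (exp(-6*I*pi/7)) + (exp(4*I*pi/7))] = 0/7 = 0
  <chi_4*chi_1, chi_1> = (1/7)[1*(1)*conj(1) + 1*(exp(-4*I*pi/7))*conj(exp(2*I*pi/7)) + 1*(exp(6*I*pi/7))*conj(exp(4*I*pi/7)) + 1*(exp(2*I*pi/7))*conj(exp(6*I*pi/7)) + 1*(exp(-2*I*pi/7))*conj(exp(-6*I*pi/7)) + 1*(exp(-6*I*pi/7))*conj(exp(-4*I*pi/7)) + 1*(exp(4*I*pi/7))*conj(exp(-2*I*pi/7))]
      = (1/7)[(1) + (exp(-6*I*pi/7)) + (exp(2*I*pi/7)) + (exp(-4*I*pi/7)) + (exp(4*I*pi/7)) + (exp(-2*I*pi/7)) + (exp(6*I*pi/7))] = 0/7 = 0
  <chi_4*chi_1, chi_2> = (1/7)[1*(1)*conj(1) + 1*(exp(-4*I*pi/7))*conj(exp(4*I*pi/7)) + 1*(exp(6*I*pi/7))*conj(exp(-6*I*pi/7)) + 1*(exp(2*I*pi/7))*conj(exp(-2*I*pi/7)) + 1*(exp(-2*I*pi/7))*conj(exp(2*I*pi/7)) + 1*(exp(-6*I*pi/7))*conj(exp(6*I*pi/7)) + 1*(exp(4*I*pi/7))*conj(exp(-4*I*pi/7))]
      = (1/7)[(1) + (exp(6*I*pi/7)) + (exp(-2*I*pi/7)) + (exp(4*I*pi/7)) + (exp(-4*I*pi/7)) + (exp(2*I*pi/7)) + (exp(-6*I*pi/7))] = 0/7 = 0
  <chi_4*chi_1, chi_3> = (1/7)[1*(1)*conj(1) + 1*(exp(-4*I*pi/7))*conj(exp(6*I*pi/7)) + 1*(exp(6*I*pi/7))*conj(exp(-2*I*pi/7)) + 1*(exp(2*I*pi/7))*conj(exp(4*I*pi/7)) + 1*(exp(-2*I*pi/7))*conj(exp(-4*I*pi/7)) + 1*(exp(-6*I*pi/7))*conj(exp(2*I*pi/7)) + 1*(exp(4*I*pi/7))*conj(exp(-6*I*pi/7))]
      = (1/7)[(1) + (exp(4*I*pi/7)) + (exp(-6*I*pi/7)) + (exp(-2*I*pi/7)) + (exp(2*I*pi/7)) + (exp(6*I*pi/7)) + (exp(-4*I*pi/7))] = 0/7 = 0
  <chi_4*chi_1, chi_4> = (1/7)[1*(1)*conj(1) + 1*(exp(-4*I*pi/7))*conj(exp(-6*I*pi/7)) + 1*(exp(6*I*pi/7))*conj(exp(2*I*pi/7)) + 1*(exp(2*I*pi/7))*conj(exp(-4*I*pi/7)) + 1*(exp(-2*I*pi/7))*conj(exp(4*I*pi/7)) + 1*(exp(-6*I*pi/7))*conj(exp(-2*I*pi/7)) + 1*(exp(4*I*pi/7))*conj(exp(6*I*pi/7))]
      = (1/7)[(1) + (exp(2*I*pi/7)) + (exp(4*I*pi/7)) + (exp(6*I*pi/7)) + (exp(-6*I*pi/7)) + (exp(-4*I*pi/7)) + (exp(-2*I*pi/7))] = 0/7 = 0
  <chi_4*chi_1, chi_5> = (1/7)[1*(1)*conj(1) + 1*(exp(-4*I*pi/7))*conj(exp(-4*I*pi/7)) + 1*(exp(6*I*pi/7))*conj(exp(6*I*pi/7)) + 1*(exp(2*I*pi/7))*conj(exp(2*I*pi/7)) + 1*(exp(-2*I*pi/7))*conj(exp(-2*I*pi/7)) + 1*(exp(-6*I*pi/7))*conj(exp(-6*I*pi/7)) + 1*(exp(4*I*pi/7))*conj(exp(4*I*pi/7))]
      = (1/7)[(1) + (1) + (1) + (1) + (1) + (1) + (1)] = 7/7 = 1
  <chi_4*chi_1, chi_6> = (1/7)[1*(1)*conj(1) + 1*(exp(-4*I*pi/7))*conj(exp(-2*I*pi/7)) + 1*(exp(6*I*pi/7))*conj(exp(-4*I*pi/7)) + 1*(exp(2*I*pi/7))*conj(exp(-6*I*pi/7)) + 1*(exp(-2*I*pi/7))*conj(exp(6*I*pi/7)) + 1*(exp(-6*I*pi/7))*conj(exp(4*I*pi/7)) + 1*(exp(4*I*pi/7))*conj(exp(2*I*pi/7))]
      = (1/7)[(1) + (exp(-2*I*pi/7)) + (exp(-4*I*pi/7)) + (exp(-6*I*pi/7)) + (exp(6*I*pi/7)) + (exp(4*I*pi/7)) + (exp(2*I*pi/7))] = 0/7 = 0
(Exp terms are combined using exp(i*s)*conj(exp(i*t)) = exp(i*(s-t)), and sums of them are collapsed using the identity that for every m > 1 the m distinct m-th roots of unity sum to 0, e.g. 1 + exp(2*I*pi/3) + exp(-2*I*pi/3) = 0.)
Hence the multiplicities are chi_5: 1. Dimension check: dim(chi_4)*dim(chi_1) = 1*1 = 1 and sum (mult * dim) = 1*1 = 1.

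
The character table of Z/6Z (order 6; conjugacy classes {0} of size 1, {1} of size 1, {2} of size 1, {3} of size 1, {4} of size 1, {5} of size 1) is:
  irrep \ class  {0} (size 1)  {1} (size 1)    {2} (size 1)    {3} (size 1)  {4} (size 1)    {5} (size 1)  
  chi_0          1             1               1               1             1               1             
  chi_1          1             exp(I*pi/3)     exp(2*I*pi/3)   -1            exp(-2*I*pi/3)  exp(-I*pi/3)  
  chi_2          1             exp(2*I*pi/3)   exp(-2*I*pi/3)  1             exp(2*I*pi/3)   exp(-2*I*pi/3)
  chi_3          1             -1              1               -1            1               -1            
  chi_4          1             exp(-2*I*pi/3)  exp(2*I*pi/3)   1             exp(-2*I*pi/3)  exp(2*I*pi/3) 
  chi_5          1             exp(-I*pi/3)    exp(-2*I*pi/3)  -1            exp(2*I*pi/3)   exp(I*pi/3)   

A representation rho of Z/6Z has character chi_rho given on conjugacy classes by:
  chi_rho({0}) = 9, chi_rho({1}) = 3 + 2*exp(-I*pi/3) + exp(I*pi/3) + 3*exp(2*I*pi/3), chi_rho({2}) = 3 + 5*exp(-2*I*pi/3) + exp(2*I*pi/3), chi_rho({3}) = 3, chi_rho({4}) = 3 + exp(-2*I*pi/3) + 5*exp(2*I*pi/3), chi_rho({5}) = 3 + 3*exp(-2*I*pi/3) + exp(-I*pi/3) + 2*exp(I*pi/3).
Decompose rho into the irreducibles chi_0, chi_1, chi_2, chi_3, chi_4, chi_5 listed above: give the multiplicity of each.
Multiplicities: chi_0: 3, chi_1: 1, chi_2: 3, chi_3: 0, chi_4: 0, chi_5: 2.

Working: Use <chi_rho, chi> = (1/|G|) sum_C |C| * chi_rho(C) * conj(chi(C)) with |G| = 6 for each irreducible chi in the table:
  <chi_rho, chi_0> = (1/6)[1*(9)*conj(1) + 1*(3 + 2*exp(-I*pi/3) + exp(I*pi/3) + 3*exp(2*I*pi/3))*conj(1) + 1*(3 + 5*exp(-2*I*pi/3) + exp(2*I*pi/3))*conj(1) + 1*(3)*conj(1) + 1*(3 + exp(-2*I*pi/3) + 5*exp(2*I*pi/3))*conj(1) + 1*(3 + 3*exp(-2*I*pi/3) + exp(-I*pi/3) + 2*exp(I*pi/3))*conj(1)]
      = (1/6)[(9) + (3 + 2*exp(-I*pi/3) + exp(I*pi/3) + 3*exp(2*I*pi/3)) + (3 + 5*exp(-2*I*pi/3) + exp(2*I*pi/3)) + (3) + (3 + exp(-2*I*pi/3) + 5*exp(2*I*pi/3)) + (3 + 3*exp(-2*I*pi/3) + exp(-I*pi/3) + 2*exp(I*pi/3))] = 18/6 = 3
  <chi_rho, chi_1> = (1/6)[1*(9)*conj(1) + 1*(3 + 2*exp(-I*pi/3) + exp(I*pi/3) + 3*exp(2*I*pi/3))*conj(exp(I*pi/3)) + 1*(3 + 5*exp(-2*I*pi/3) + exp(2*I*pi/3))*conj(exp(2*I*pi/3)) + 1*(3)*conj(-1) + 1*(3 + exp(-2*I*pi/3) + 5*exp(2*I*pi/3))*conj(exp(-2*I*pi/3)) + 1*(3 + 3*exp(-2*I*pi/3) + exp(-I*pi/3) + 2*exp(I*pi/3))*conj(exp(-I*pi/3))]
      = (1/6)[(9) + (1 + 3*exp(-I*pi/3) + 2*exp(-2*I*pi/3) + 3*exp(I*pi/3)) + (1 + 3*exp(-2*I*pi/3) + 5*exp(2*I*pi/3)) + (-3) + (1 + 5*exp(-2*I*pi/3) + 3*exp(2*I*pi/3)) + (1 + 3*exp(-I*pi/3) + 2*exp(2*I*pi/3) + 3*exp(I*pi/3))] = 6/6 = 1
  <chi_rho, chi_2> = (1/6)[1*(9)*conj(1) + 1*(3 + 2*exp(-I*pi/3) + exp(I*pi/3) + 3*exp(2*I*pi/3))*conj(exp(2*I*pi/3)) + 1*(3 + 5*exp(-2*I*pi/3) + exp(2*I*pi/3))*conj(exp(-2*I*pi/3)) + 1*(3)*conj(1) + 1*(3 + exp(-2*I*pi/3) + 5*exp(2*I*pi/3))*conj(exp(2*I*pi/3)) + 1*(3 + 3*exp(-2*I*pi/3) + exp(-I*pi/3) + 2*exp(I*pi/3))*conj(exp(-2*I*pi/3))]
      = (1/6)[(9) + (1 + 3*exp(-2*I*pi/3) + exp(-I*pi/3)) + (5 + exp(-2*I*pi/3) + 3*exp(2*I*pi/3)) + (3) + (5 + 3*exp(-2*I*pi/3) + exp(2*I*pi/3)) + (1 + exp(I*pi/3) + 3*exp(2*I*pi/3))] = 18/6 = 3
  <chi_rho, chi_3> = (1/6)[1*(9)*conj(1) + 1*(3 + 2*exp(-I*pi/3) + exp(I*pi/3) + 3*exp(2*I*pi/3))*conj(-1) + 1*(3 + 5*exp(-2*I*pi/3) + exp(2*I*pi/3))*conj(1) + 1*(3)*conj(-1) + 1*(3 + exp(-2*I*pi/3) + 5*exp(2*I*pi/3))*conj(1) + 1*(3 + 3*exp(-2*I*pi/3) + exp(-I*pi/3) + 2*exp(I*pi/3))*conj(-1)]
      = (1/6)[(9) + (-3 - 3*exp(2*I*pi/3) - exp(I*pi/3) - 2*exp(-I*pi/3)) + (3 + 5*exp(-2*I*pi/3) + exp(2*I*pi/3)) + (-3) + (3 + exp(-2*I*pi/3) + 5*exp(2*I*pi/3)) + (-3 - 2*exp(I*pi/3) - exp(-I*pi/3) - 3*exp(-2*I*pi/3))] = 0/6 = 0
  <chi_rho, chi_4> = (1/6)[1*(9)*conj(1) + 1*(3 + 2*exp(-I*pi/3) + exp(I*pi/3) + 3*exp(2*I*pi/3))*conj(exp(-2*I*pi/3)) + 1*(3 + 5*exp(-2*I*pi/3) + exp(2*I*pi/3))*conj(exp(2*I*pi/3)) + 1*(3)*conj(1) + 1*(3 + exp(-2*I*pi/3) + 5*exp(2*I*pi/3))*conj(exp(-2*I*pi/3)) + 1*(3 + 3*exp(-2*I*pi/3) + exp(-I*pi/3) + 2*exp(I*pi/3))*conj(exp(2*I*pi/3))]
      = (1/6)[(9) + (-1 + 3*exp(-2*I*pi/3) + 2*exp(I*pi/3) + 3*exp(2*I*pi/3)) + (1 + 3*exp(-2*I*pi/3) + 5*exp(2*I*pi/3)) + (3) + (1 + 5*exp(-2*I*pi/3) + 3*exp(2*I*pi/3)) + (-1 + 3*exp(-2*I*pi/3) + 2*exp(-I*pi/3) + 3*exp(2*I*pi/3))] = 0/6 = 0
  <chi_rho, chi_5> = (1/6)[1*(9)*conj(1) + 1*(3 + 2*exp(-I*pi/3) + exp(I*pi/3) + 3*exp(2*I*pi/3))*conj(exp(-I*pi/3)) + 1*(3 + 5*exp(-2*I*pi/3) + exp(2*I*pi/3))*conj(exp(-2*I*pi/3)) + 1*(3)*conj(-1) + 1*(3 + exp(-2*I*pi/3) + 5*exp(2*I*pi/3))*conj(exp(2*I*pi/3)) + 1*(3 + 3*exp(-2*I*pi/3) + exp(-I*pi/3) + 2*exp(I*pi/3))*conj(exp(I*pi/3))]
      = (1/6)[(9) + (-1 + exp(2*I*pi/3) + 3*exp(I*pi/3)) + (5 + exp(-2*I*pi/3) + 3*exp(2*I*pi/3)) + (-3) + (5 + 3*exp(-2*I*pi/3) + exp(2*I*pi/3)) + (-1 + 3*exp(-I*pi/3) + exp(-2*I*pi/3))] = 12/6 = 2
(Exp terms are combined using exp(i*s)*conj(exp(i*t)) = exp(i*(s-t)), and sums of them are collapsed using the identity that for every m > 1 the m distinct m-th roots of unity sum to 0, e.g. 1 + exp(2*I*pi/3) + exp(-2*I*pi/3) = 0.)
Dimension check: dim(rho) = sum (mult * dim) = 3*1 + 1*1 + 3*1 + 0*1 + 0*1 + 2*1 = 9 = chi_rho(e) = 9.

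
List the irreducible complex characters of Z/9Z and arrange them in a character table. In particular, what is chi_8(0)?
Character table of Z/9Z (irreps indexed chi_0,...,chi_8 with chi_k(m) = zeta_9^(k*m), zeta_9 = exp(2*pi*i/9)):
  irrep \ class  {0} (size 1)  {1} (size 1)    {2} (size 1)    {3} (size 1)    {4} (size 1)    {5} (size 1)    {6} (size 1)    {7} (size 1)    {8} (size 1)  
  chi_0          1             1               1               1               1               1               1               1               1             
  chi_1          1             exp(2*I*pi/9)   exp(4*I*pi/9)   exp(2*I*pi/3)   exp(8*I*pi/9)   exp(-8*I*pi/9)  exp(-2*I*pi/3)  exp(-4*I*pi/9)  exp(-2*I*pi/9)
  chi_2          1             exp(4*I*pi/9)   exp(8*I*pi/9)   exp(-2*I*pi/3)  exp(-2*I*pi/9)  exp(2*I*pi/9)   exp(2*I*pi/3)   exp(-8*I*pi/9)  exp(-4*I*pi/9)
  chi_3          1             exp(2*I*pi/3)   exp(-2*I*pi/3)  1               exp(2*I*pi/3)   exp(-2*I*pi/3)  1               exp(2*I*pi/3)   exp(-2*I*pi/3)
  chi_4          1             exp(8*I*pi/9)   exp(-2*I*pi/9)  exp(2*I*pi/3)   exp(-4*I*pi/9)  exp(4*I*pi/9)   exp(-2*I*pi/3)  exp(2*I*pi/9)   exp(-8*I*pi/9)
  chi_5          1             exp(-8*I*pi/9)  exp(2*I*pi/9)   exp(-2*I*pi/3)  exp(4*I*pi/9)   exp(-4*I*pi/9)  exp(2*I*pi/3)   exp(-2*I*pi/9)  exp(8*I*pi/9) 
  chi_6          1             exp(-2*I*pi/3)  exp(2*I*pi/3)   1               exp(-2*I*pi/3)  exp(2*I*pi/3)   1               exp(-2*I*pi/3)  exp(2*I*pi/3) 
  chi_7          1             exp(-4*I*pi/9)  exp(-8*I*pi/9)  exp(2*I*pi/3)   exp(2*I*pi/9)   exp(-2*I*pi/9)  exp(-2*I*pi/3)  exp(8*I*pi/9)   exp(4*I*pi/9) 
  chi_8          1             exp(-2*I*pi/9)  exp(-4*I*pi/9)  exp(-2*I*pi/3)  exp(-8*I*pi/9)  exp(8*I*pi/9)   exp(2*I*pi/3)   exp(4*I*pi/9)   exp(2*I*pi/9) 

Spot check: chi_8(0) = zeta_9^(8*0) = zeta_9^0 = 1.

Z/9Z is abelian, so all 9 irreducible complex representations are 1-dimensional. They are given by chi_k(m) = zeta_9^(k*m) for k = 0,...,8. Row orthogonality: sum_m chi_k(m) conj(chi_l(m)) = 9 * [k = l].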